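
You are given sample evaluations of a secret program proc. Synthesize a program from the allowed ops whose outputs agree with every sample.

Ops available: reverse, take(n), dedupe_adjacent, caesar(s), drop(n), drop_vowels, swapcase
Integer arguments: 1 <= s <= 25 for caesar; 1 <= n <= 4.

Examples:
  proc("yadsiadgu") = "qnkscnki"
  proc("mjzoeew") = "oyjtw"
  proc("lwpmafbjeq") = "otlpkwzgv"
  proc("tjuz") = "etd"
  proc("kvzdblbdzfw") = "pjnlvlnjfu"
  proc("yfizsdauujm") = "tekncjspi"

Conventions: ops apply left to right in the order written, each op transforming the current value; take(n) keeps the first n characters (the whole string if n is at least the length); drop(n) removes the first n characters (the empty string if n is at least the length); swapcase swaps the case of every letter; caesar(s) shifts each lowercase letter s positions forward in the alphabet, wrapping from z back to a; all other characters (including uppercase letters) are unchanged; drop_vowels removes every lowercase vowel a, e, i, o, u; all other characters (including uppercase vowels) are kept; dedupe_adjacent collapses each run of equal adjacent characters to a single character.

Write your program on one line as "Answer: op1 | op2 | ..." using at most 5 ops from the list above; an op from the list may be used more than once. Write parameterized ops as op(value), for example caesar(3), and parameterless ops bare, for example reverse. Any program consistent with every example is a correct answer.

dedupe_adjacent | reverse | drop(1) | caesar(10)

Check, running the answer program on each example:
  "yadsiadgu" -> "yadsiadgu" -> "ugdaisday" -> "gdaisday" -> "qnkscnki"
  "mjzoeew" -> "mjzoew" -> "weozjm" -> "eozjm" -> "oyjtw"
  "lwpmafbjeq" -> "lwpmafbjeq" -> "qejbfampwl" -> "ejbfampwl" -> "otlpkwzgv"
  "tjuz" -> "tjuz" -> "zujt" -> "ujt" -> "etd"
  "kvzdblbdzfw" -> "kvzdblbdzfw" -> "wfzdblbdzvk" -> "fzdblbdzvk" -> "pjnlvlnjfu"
  "yfizsdauujm" -> "yfizsdaujm" -> "mjuadszify" -> "juadszify" -> "tekncjspi"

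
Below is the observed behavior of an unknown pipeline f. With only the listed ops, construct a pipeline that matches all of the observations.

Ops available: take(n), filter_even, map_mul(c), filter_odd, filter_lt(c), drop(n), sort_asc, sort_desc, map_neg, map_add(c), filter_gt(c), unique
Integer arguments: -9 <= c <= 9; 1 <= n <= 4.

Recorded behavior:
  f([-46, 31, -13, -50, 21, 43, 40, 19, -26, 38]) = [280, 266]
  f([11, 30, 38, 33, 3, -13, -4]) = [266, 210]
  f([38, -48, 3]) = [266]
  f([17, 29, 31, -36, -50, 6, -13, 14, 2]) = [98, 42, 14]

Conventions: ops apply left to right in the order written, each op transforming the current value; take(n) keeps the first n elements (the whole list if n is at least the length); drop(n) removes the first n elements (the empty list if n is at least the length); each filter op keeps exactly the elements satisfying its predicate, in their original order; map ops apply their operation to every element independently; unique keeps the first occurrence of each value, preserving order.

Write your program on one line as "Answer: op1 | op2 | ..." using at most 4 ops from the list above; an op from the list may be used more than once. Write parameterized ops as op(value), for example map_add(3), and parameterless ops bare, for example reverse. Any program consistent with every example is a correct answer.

map_mul(7) | sort_desc | filter_gt(-4) | filter_even

Check, running the answer program on each example:
  [-46, 31, -13, -50, 21, 43, 40, 19, -26, 38] -> [-322, 217, -91, -350, 147, 301, 280, 133, -182, 266] -> [301, 280, 266, 217, 147, 133, -91, -182, -322, -350] -> [301, 280, 266, 217, 147, 133] -> [280, 266]
  [11, 30, 38, 33, 3, -13, -4] -> [77, 210, 266, 231, 21, -91, -28] -> [266, 231, 210, 77, 21, -28, -91] -> [266, 231, 210, 77, 21] -> [266, 210]
  [38, -48, 3] -> [266, -336, 21] -> [266, 21, -336] -> [266, 21] -> [266]
  [17, 29, 31, -36, -50, 6, -13, 14, 2] -> [119, 203, 217, -252, -350, 42, -91, 98, 14] -> [217, 203, 119, 98, 42, 14, -91, -252, -350] -> [217, 203, 119, 98, 42, 14] -> [98, 42, 14]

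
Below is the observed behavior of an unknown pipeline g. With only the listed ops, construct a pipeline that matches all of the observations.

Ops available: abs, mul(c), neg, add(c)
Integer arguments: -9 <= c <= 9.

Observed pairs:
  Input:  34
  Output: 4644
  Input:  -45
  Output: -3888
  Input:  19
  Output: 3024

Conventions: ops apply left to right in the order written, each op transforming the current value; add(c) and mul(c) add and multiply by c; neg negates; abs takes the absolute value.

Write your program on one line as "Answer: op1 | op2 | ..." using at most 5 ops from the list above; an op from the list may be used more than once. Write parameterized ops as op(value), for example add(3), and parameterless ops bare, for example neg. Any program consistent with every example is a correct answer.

add(8) | mul(-2) | add(-2) | mul(6) | mul(-9)

Check, running the answer program on each example:
  34 -> 42 -> -84 -> -86 -> -516 -> 4644
  -45 -> -37 -> 74 -> 72 -> 432 -> -3888
  19 -> 27 -> -54 -> -56 -> -336 -> 3024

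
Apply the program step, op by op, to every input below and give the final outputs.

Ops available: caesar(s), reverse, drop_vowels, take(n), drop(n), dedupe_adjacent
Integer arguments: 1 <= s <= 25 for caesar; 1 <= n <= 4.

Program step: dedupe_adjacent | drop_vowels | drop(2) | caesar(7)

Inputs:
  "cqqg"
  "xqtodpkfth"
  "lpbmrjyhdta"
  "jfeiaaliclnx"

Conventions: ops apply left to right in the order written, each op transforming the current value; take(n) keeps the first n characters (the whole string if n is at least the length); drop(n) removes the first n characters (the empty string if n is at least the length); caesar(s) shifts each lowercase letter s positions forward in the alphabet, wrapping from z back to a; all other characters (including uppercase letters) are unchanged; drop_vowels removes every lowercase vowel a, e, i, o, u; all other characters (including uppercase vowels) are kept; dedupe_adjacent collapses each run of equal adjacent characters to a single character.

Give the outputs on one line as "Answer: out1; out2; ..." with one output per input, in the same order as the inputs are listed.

Execution, op by op:
  "cqqg" -> "cqg" -> "cqg" -> "g" -> "n"
  "xqtodpkfth" -> "xqtodpkfth" -> "xqtdpkfth" -> "tdpkfth" -> "akwrmao"
  "lpbmrjyhdta" -> "lpbmrjyhdta" -> "lpbmrjyhdt" -> "bmrjyhdt" -> "ityqfoka"
  "jfeiaaliclnx" -> "jfeialiclnx" -> "jflclnx" -> "lclnx" -> "sjsue"

"n"; "akwrmao"; "ityqfoka"; "sjsue"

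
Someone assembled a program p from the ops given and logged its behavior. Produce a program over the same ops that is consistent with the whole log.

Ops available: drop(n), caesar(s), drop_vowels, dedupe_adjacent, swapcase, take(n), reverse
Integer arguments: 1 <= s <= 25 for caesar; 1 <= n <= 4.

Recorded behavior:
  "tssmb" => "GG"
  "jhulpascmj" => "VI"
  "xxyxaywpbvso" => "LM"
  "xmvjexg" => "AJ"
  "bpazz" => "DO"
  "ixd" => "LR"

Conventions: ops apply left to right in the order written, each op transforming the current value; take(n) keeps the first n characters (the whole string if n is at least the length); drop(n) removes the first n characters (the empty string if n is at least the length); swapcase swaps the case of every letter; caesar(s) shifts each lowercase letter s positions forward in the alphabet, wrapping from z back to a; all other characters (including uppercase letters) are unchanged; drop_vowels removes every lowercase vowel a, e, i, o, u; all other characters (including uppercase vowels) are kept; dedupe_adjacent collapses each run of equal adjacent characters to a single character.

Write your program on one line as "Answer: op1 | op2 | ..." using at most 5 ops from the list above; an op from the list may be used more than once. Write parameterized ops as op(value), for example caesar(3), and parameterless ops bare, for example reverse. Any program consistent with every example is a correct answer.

take(3) | caesar(14) | drop(1) | swapcase

Check, running the answer program on each example:
  "tssmb" -> "tss" -> "hgg" -> "gg" -> "GG"
  "jhulpascmj" -> "jhu" -> "xvi" -> "vi" -> "VI"
  "xxyxaywpbvso" -> "xxy" -> "llm" -> "lm" -> "LM"
  "xmvjexg" -> "xmv" -> "laj" -> "aj" -> "AJ"
  "bpazz" -> "bpa" -> "pdo" -> "do" -> "DO"
  "ixd" -> "ixd" -> "wlr" -> "lr" -> "LR"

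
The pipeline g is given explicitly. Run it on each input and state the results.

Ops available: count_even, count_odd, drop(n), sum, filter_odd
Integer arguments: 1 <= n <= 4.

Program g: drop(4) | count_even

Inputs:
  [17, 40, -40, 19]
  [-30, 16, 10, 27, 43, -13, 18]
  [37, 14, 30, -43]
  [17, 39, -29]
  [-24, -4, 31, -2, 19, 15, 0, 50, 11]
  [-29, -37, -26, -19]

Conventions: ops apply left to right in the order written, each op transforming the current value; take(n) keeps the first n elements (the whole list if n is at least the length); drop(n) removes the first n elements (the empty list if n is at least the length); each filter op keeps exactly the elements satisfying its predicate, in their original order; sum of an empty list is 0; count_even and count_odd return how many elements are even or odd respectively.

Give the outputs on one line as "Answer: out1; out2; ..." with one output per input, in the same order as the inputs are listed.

0; 1; 0; 0; 2; 0

Execution, op by op:
  [17, 40, -40, 19] -> [] -> 0
  [-30, 16, 10, 27, 43, -13, 18] -> [43, -13, 18] -> 1
  [37, 14, 30, -43] -> [] -> 0
  [17, 39, -29] -> [] -> 0
  [-24, -4, 31, -2, 19, 15, 0, 50, 11] -> [19, 15, 0, 50, 11] -> 2
  [-29, -37, -26, -19] -> [] -> 0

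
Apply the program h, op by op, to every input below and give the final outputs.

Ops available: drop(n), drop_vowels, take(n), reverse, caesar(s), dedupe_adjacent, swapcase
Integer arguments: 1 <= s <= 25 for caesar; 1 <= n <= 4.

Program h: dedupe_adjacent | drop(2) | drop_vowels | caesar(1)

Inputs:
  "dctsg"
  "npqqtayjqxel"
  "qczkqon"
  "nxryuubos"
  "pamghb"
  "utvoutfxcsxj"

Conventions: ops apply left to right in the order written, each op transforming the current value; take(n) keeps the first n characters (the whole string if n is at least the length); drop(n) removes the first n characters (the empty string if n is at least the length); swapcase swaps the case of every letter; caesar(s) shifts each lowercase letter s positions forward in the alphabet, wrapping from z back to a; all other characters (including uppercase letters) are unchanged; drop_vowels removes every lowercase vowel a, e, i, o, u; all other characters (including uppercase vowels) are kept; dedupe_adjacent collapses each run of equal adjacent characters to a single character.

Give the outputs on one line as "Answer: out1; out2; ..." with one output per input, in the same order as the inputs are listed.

"uth"; "ruzkrym"; "alro"; "szct"; "nhic"; "wugydtyk"

Execution, op by op:
  "dctsg" -> "dctsg" -> "tsg" -> "tsg" -> "uth"
  "npqqtayjqxel" -> "npqtayjqxel" -> "qtayjqxel" -> "qtyjqxl" -> "ruzkrym"
  "qczkqon" -> "qczkqon" -> "zkqon" -> "zkqn" -> "alro"
  "nxryuubos" -> "nxryubos" -> "ryubos" -> "rybs" -> "szct"
  "pamghb" -> "pamghb" -> "mghb" -> "mghb" -> "nhic"
  "utvoutfxcsxj" -> "utvoutfxcsxj" -> "voutfxcsxj" -> "vtfxcsxj" -> "wugydtyk"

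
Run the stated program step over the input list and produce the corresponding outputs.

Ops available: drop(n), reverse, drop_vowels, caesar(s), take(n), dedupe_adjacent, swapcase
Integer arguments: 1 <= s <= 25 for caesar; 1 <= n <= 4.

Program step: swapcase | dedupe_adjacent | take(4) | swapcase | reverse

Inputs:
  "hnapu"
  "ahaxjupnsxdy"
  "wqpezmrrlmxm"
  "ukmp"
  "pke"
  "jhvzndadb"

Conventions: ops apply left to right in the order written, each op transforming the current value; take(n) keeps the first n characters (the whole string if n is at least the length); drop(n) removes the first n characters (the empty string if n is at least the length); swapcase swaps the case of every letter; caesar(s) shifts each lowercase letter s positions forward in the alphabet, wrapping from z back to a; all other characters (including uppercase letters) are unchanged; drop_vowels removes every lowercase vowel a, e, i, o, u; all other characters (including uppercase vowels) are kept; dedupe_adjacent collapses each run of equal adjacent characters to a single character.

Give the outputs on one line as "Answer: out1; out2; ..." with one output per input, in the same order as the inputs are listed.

"panh"; "xaha"; "epqw"; "pmku"; "ekp"; "zvhj"

Execution, op by op:
  "hnapu" -> "HNAPU" -> "HNAPU" -> "HNAP" -> "hnap" -> "panh"
  "ahaxjupnsxdy" -> "AHAXJUPNSXDY" -> "AHAXJUPNSXDY" -> "AHAX" -> "ahax" -> "xaha"
  "wqpezmrrlmxm" -> "WQPEZMRRLMXM" -> "WQPEZMRLMXM" -> "WQPE" -> "wqpe" -> "epqw"
  "ukmp" -> "UKMP" -> "UKMP" -> "UKMP" -> "ukmp" -> "pmku"
  "pke" -> "PKE" -> "PKE" -> "PKE" -> "pke" -> "ekp"
  "jhvzndadb" -> "JHVZNDADB" -> "JHVZNDADB" -> "JHVZ" -> "jhvz" -> "zvhj"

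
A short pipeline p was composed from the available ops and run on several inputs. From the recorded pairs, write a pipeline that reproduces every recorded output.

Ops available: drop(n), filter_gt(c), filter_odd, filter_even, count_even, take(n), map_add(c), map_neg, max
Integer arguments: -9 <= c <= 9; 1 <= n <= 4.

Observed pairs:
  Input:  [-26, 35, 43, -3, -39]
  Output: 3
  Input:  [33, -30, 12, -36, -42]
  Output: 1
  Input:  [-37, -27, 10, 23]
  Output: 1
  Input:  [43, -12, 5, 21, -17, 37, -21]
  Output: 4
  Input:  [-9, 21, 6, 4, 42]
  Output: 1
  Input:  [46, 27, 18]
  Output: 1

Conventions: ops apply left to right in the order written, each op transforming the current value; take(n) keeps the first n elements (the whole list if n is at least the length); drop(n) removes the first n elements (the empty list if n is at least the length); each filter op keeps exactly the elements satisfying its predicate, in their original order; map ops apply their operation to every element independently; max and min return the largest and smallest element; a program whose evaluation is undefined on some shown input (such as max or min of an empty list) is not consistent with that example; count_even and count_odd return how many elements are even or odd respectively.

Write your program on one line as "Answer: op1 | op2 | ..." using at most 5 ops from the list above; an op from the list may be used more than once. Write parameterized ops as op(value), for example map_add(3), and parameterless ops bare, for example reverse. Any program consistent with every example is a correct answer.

filter_odd | filter_gt(-8) | map_add(-7) | map_neg | count_even

Check, running the answer program on each example:
  [-26, 35, 43, -3, -39] -> [35, 43, -3, -39] -> [35, 43, -3] -> [28, 36, -10] -> [-28, -36, 10] -> 3
  [33, -30, 12, -36, -42] -> [33] -> [33] -> [26] -> [-26] -> 1
  [-37, -27, 10, 23] -> [-37, -27, 23] -> [23] -> [16] -> [-16] -> 1
  [43, -12, 5, 21, -17, 37, -21] -> [43, 5, 21, -17, 37, -21] -> [43, 5, 21, 37] -> [36, -2, 14, 30] -> [-36, 2, -14, -30] -> 4
  [-9, 21, 6, 4, 42] -> [-9, 21] -> [21] -> [14] -> [-14] -> 1
  [46, 27, 18] -> [27] -> [27] -> [20] -> [-20] -> 1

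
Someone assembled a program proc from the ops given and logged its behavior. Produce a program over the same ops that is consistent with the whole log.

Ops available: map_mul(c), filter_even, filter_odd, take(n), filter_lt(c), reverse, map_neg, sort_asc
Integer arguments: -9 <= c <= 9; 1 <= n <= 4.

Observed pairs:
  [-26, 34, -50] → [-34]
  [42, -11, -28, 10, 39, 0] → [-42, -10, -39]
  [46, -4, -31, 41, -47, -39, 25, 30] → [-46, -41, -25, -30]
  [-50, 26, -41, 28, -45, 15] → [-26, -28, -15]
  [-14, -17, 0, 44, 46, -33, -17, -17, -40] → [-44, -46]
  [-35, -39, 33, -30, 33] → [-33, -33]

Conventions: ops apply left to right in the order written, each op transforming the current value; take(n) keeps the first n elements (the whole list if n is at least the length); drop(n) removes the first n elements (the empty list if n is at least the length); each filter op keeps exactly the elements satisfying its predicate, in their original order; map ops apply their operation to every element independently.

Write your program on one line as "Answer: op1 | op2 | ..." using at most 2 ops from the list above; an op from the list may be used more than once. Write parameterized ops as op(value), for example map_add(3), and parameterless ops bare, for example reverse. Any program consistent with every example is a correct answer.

map_neg | filter_lt(-4)

Check, running the answer program on each example:
  [-26, 34, -50] -> [26, -34, 50] -> [-34]
  [42, -11, -28, 10, 39, 0] -> [-42, 11, 28, -10, -39, 0] -> [-42, -10, -39]
  [46, -4, -31, 41, -47, -39, 25, 30] -> [-46, 4, 31, -41, 47, 39, -25, -30] -> [-46, -41, -25, -30]
  [-50, 26, -41, 28, -45, 15] -> [50, -26, 41, -28, 45, -15] -> [-26, -28, -15]
  [-14, -17, 0, 44, 46, -33, -17, -17, -40] -> [14, 17, 0, -44, -46, 33, 17, 17, 40] -> [-44, -46]
  [-35, -39, 33, -30, 33] -> [35, 39, -33, 30, -33] -> [-33, -33]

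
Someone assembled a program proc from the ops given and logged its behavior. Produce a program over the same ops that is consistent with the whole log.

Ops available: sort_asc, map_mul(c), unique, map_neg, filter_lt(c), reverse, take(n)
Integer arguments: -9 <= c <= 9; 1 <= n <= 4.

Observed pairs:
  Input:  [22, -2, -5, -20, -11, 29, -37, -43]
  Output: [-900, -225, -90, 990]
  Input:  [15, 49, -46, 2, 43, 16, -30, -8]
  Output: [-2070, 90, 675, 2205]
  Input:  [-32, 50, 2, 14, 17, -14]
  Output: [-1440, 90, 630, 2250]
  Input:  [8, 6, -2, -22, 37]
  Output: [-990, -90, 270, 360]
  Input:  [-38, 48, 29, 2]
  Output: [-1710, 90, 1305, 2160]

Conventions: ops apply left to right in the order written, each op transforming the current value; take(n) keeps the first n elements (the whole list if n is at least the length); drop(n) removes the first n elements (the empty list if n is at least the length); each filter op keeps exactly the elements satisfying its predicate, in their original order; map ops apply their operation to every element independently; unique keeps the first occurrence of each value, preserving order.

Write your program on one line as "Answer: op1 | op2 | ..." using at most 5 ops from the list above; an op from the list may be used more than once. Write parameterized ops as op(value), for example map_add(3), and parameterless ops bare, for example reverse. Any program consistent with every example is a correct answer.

take(4) | map_mul(5) | map_mul(-9) | map_neg | sort_asc

Check, running the answer program on each example:
  [22, -2, -5, -20, -11, 29, -37, -43] -> [22, -2, -5, -20] -> [110, -10, -25, -100] -> [-990, 90, 225, 900] -> [990, -90, -225, -900] -> [-900, -225, -90, 990]
  [15, 49, -46, 2, 43, 16, -30, -8] -> [15, 49, -46, 2] -> [75, 245, -230, 10] -> [-675, -2205, 2070, -90] -> [675, 2205, -2070, 90] -> [-2070, 90, 675, 2205]
  [-32, 50, 2, 14, 17, -14] -> [-32, 50, 2, 14] -> [-160, 250, 10, 70] -> [1440, -2250, -90, -630] -> [-1440, 2250, 90, 630] -> [-1440, 90, 630, 2250]
  [8, 6, -2, -22, 37] -> [8, 6, -2, -22] -> [40, 30, -10, -110] -> [-360, -270, 90, 990] -> [360, 270, -90, -990] -> [-990, -90, 270, 360]
  [-38, 48, 29, 2] -> [-38, 48, 29, 2] -> [-190, 240, 145, 10] -> [1710, -2160, -1305, -90] -> [-1710, 2160, 1305, 90] -> [-1710, 90, 1305, 2160]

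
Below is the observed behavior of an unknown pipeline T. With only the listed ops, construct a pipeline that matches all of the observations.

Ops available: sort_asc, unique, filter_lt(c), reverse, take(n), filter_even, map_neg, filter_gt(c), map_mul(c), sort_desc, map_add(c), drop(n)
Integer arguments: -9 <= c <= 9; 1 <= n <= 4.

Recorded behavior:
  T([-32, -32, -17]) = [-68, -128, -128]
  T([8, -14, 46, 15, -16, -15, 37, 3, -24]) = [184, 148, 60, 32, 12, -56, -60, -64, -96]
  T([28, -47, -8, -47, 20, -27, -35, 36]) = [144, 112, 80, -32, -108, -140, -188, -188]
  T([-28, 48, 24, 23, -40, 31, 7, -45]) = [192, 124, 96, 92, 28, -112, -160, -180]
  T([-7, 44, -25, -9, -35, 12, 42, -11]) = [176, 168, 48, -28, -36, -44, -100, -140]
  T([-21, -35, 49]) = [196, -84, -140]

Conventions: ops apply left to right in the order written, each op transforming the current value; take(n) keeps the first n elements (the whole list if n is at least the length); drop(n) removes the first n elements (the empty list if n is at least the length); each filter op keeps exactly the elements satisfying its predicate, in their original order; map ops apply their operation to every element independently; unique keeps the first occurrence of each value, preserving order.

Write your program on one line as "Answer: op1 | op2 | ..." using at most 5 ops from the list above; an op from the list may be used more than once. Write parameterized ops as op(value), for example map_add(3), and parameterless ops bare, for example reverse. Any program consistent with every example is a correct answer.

sort_desc | reverse | map_mul(4) | sort_desc

Check, running the answer program on each example:
  [-32, -32, -17] -> [-17, -32, -32] -> [-32, -32, -17] -> [-128, -128, -68] -> [-68, -128, -128]
  [8, -14, 46, 15, -16, -15, 37, 3, -24] -> [46, 37, 15, 8, 3, -14, -15, -16, -24] -> [-24, -16, -15, -14, 3, 8, 15, 37, 46] -> [-96, -64, -60, -56, 12, 32, 60, 148, 184] -> [184, 148, 60, 32, 12, -56, -60, -64, -96]
  [28, -47, -8, -47, 20, -27, -35, 36] -> [36, 28, 20, -8, -27, -35, -47, -47] -> [-47, -47, -35, -27, -8, 20, 28, 36] -> [-188, -188, -140, -108, -32, 80, 112, 144] -> [144, 112, 80, -32, -108, -140, -188, -188]
  [-28, 48, 24, 23, -40, 31, 7, -45] -> [48, 31, 24, 23, 7, -28, -40, -45] -> [-45, -40, -28, 7, 23, 24, 31, 48] -> [-180, -160, -112, 28, 92, 96, 124, 192] -> [192, 124, 96, 92, 28, -112, -160, -180]
  [-7, 44, -25, -9, -35, 12, 42, -11] -> [44, 42, 12, -7, -9, -11, -25, -35] -> [-35, -25, -11, -9, -7, 12, 42, 44] -> [-140, -100, -44, -36, -28, 48, 168, 176] -> [176, 168, 48, -28, -36, -44, -100, -140]
  [-21, -35, 49] -> [49, -21, -35] -> [-35, -21, 49] -> [-140, -84, 196] -> [196, -84, -140]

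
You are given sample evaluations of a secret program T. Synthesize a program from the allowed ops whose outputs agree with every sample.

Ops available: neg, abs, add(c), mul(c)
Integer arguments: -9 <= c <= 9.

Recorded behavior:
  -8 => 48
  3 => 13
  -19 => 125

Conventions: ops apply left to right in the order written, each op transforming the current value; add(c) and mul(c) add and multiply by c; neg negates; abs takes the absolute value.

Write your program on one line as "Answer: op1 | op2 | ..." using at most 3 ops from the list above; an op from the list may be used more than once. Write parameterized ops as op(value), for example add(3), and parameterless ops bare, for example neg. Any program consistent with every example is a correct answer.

mul(7) | abs | add(-8)

Check, running the answer program on each example:
  -8 -> -56 -> 56 -> 48
  3 -> 21 -> 21 -> 13
  -19 -> -133 -> 133 -> 125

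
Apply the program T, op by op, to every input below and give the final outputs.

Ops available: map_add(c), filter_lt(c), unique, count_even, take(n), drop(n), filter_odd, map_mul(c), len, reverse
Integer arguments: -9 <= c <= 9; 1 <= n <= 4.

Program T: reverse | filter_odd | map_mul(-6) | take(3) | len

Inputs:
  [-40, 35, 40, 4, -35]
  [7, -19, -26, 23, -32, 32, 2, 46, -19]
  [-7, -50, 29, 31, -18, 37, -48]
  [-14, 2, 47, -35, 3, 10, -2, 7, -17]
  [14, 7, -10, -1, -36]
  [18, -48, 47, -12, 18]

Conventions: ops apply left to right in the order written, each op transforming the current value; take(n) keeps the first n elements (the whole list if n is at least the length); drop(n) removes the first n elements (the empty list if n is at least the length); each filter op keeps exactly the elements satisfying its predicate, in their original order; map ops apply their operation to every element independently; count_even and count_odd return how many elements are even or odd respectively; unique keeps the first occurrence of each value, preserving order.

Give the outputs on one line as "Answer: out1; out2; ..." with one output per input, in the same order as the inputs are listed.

2; 3; 3; 3; 2; 1

Execution, op by op:
  [-40, 35, 40, 4, -35] -> [-35, 4, 40, 35, -40] -> [-35, 35] -> [210, -210] -> [210, -210] -> 2
  [7, -19, -26, 23, -32, 32, 2, 46, -19] -> [-19, 46, 2, 32, -32, 23, -26, -19, 7] -> [-19, 23, -19, 7] -> [114, -138, 114, -42] -> [114, -138, 114] -> 3
  [-7, -50, 29, 31, -18, 37, -48] -> [-48, 37, -18, 31, 29, -50, -7] -> [37, 31, 29, -7] -> [-222, -186, -174, 42] -> [-222, -186, -174] -> 3
  [-14, 2, 47, -35, 3, 10, -2, 7, -17] -> [-17, 7, -2, 10, 3, -35, 47, 2, -14] -> [-17, 7, 3, -35, 47] -> [102, -42, -18, 210, -282] -> [102, -42, -18] -> 3
  [14, 7, -10, -1, -36] -> [-36, -1, -10, 7, 14] -> [-1, 7] -> [6, -42] -> [6, -42] -> 2
  [18, -48, 47, -12, 18] -> [18, -12, 47, -48, 18] -> [47] -> [-282] -> [-282] -> 1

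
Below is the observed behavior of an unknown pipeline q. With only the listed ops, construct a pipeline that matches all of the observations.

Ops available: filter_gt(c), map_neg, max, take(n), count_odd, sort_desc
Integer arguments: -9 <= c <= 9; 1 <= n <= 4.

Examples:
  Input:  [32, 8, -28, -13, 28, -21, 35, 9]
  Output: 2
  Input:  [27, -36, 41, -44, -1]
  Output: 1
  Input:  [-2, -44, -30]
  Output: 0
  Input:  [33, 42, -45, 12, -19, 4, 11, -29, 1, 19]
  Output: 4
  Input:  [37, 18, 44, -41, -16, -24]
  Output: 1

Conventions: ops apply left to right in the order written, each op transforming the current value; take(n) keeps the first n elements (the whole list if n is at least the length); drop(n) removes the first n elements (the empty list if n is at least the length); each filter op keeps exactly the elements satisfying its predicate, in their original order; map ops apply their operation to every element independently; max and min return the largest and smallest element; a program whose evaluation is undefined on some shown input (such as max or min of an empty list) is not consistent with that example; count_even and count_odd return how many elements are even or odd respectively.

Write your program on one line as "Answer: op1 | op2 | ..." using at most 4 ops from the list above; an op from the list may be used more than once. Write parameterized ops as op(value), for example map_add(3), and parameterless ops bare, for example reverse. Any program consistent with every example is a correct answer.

sort_desc | map_neg | filter_gt(-6) | count_odd

Check, running the answer program on each example:
  [32, 8, -28, -13, 28, -21, 35, 9] -> [35, 32, 28, 9, 8, -13, -21, -28] -> [-35, -32, -28, -9, -8, 13, 21, 28] -> [13, 21, 28] -> 2
  [27, -36, 41, -44, -1] -> [41, 27, -1, -36, -44] -> [-41, -27, 1, 36, 44] -> [1, 36, 44] -> 1
  [-2, -44, -30] -> [-2, -30, -44] -> [2, 30, 44] -> [2, 30, 44] -> 0
  [33, 42, -45, 12, -19, 4, 11, -29, 1, 19] -> [42, 33, 19, 12, 11, 4, 1, -19, -29, -45] -> [-42, -33, -19, -12, -11, -4, -1, 19, 29, 45] -> [-4, -1, 19, 29, 45] -> 4
  [37, 18, 44, -41, -16, -24] -> [44, 37, 18, -16, -24, -41] -> [-44, -37, -18, 16, 24, 41] -> [16, 24, 41] -> 1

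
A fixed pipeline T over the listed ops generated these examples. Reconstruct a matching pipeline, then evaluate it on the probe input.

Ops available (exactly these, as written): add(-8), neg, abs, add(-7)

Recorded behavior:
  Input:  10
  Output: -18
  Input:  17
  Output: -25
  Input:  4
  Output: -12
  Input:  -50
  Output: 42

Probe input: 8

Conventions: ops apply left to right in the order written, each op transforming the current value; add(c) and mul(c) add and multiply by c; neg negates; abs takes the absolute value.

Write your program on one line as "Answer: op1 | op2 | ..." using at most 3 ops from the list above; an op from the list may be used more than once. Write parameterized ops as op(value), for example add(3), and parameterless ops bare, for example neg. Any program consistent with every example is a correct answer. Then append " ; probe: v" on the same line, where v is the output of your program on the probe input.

neg | add(-8) ; probe: -16

Check, running the answer program on each example:
  10 -> -10 -> -18
  17 -> -17 -> -25
  4 -> -4 -> -12
  -50 -> 50 -> 42
  probe: 8 -> -8 -> -16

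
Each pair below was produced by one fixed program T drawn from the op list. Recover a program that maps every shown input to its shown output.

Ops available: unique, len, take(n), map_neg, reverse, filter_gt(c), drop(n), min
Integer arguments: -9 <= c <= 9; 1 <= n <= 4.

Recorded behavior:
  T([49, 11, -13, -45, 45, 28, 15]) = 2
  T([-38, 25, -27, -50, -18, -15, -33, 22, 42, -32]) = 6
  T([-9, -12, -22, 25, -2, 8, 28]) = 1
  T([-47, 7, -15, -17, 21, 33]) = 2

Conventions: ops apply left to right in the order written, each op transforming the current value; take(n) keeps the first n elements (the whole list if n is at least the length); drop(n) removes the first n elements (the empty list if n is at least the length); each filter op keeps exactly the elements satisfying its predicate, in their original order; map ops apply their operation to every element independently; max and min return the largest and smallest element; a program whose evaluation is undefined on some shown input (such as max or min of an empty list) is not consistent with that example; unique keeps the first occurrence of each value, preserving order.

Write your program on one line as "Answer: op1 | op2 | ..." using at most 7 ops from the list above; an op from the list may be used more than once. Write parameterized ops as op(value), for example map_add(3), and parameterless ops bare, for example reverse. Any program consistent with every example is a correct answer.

drop(2) | reverse | map_neg | reverse | filter_gt(3) | len

Check, running the answer program on each example:
  [49, 11, -13, -45, 45, 28, 15] -> [-13, -45, 45, 28, 15] -> [15, 28, 45, -45, -13] -> [-15, -28, -45, 45, 13] -> [13, 45, -45, -28, -15] -> [13, 45] -> 2
  [-38, 25, -27, -50, -18, -15, -33, 22, 42, -32] -> [-27, -50, -18, -15, -33, 22, 42, -32] -> [-32, 42, 22, -33, -15, -18, -50, -27] -> [32, -42, -22, 33, 15, 18, 50, 27] -> [27, 50, 18, 15, 33, -22, -42, 32] -> [27, 50, 18, 15, 33, 32] -> 6
  [-9, -12, -22, 25, -2, 8, 28] -> [-22, 25, -2, 8, 28] -> [28, 8, -2, 25, -22] -> [-28, -8, 2, -25, 22] -> [22, -25, 2, -8, -28] -> [22] -> 1
  [-47, 7, -15, -17, 21, 33] -> [-15, -17, 21, 33] -> [33, 21, -17, -15] -> [-33, -21, 17, 15] -> [15, 17, -21, -33] -> [15, 17] -> 2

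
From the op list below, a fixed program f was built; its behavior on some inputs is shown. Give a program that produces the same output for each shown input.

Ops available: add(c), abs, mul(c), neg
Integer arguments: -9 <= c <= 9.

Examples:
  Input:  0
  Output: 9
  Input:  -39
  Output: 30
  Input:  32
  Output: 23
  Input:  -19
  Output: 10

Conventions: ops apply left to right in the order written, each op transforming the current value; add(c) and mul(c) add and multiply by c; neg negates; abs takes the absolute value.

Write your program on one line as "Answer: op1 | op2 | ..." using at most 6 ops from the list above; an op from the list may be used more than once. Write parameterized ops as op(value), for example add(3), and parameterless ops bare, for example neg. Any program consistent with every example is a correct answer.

abs | add(-1) | neg | add(8) | abs

Check, running the answer program on each example:
  0 -> 0 -> -1 -> 1 -> 9 -> 9
  -39 -> 39 -> 38 -> -38 -> -30 -> 30
  32 -> 32 -> 31 -> -31 -> -23 -> 23
  -19 -> 19 -> 18 -> -18 -> -10 -> 10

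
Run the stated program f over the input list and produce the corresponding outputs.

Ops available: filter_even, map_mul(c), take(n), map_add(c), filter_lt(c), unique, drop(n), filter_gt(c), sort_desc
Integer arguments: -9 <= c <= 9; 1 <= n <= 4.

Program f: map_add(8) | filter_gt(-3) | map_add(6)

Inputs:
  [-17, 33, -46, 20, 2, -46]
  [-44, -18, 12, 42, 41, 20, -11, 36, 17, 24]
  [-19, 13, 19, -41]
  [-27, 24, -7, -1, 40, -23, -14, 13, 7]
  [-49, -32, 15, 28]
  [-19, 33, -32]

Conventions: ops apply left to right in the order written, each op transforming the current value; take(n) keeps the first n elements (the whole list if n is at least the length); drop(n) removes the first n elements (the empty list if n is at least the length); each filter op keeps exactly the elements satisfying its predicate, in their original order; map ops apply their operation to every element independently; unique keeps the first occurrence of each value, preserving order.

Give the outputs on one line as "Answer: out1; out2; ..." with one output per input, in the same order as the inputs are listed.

Execution, op by op:
  [-17, 33, -46, 20, 2, -46] -> [-9, 41, -38, 28, 10, -38] -> [41, 28, 10] -> [47, 34, 16]
  [-44, -18, 12, 42, 41, 20, -11, 36, 17, 24] -> [-36, -10, 20, 50, 49, 28, -3, 44, 25, 32] -> [20, 50, 49, 28, 44, 25, 32] -> [26, 56, 55, 34, 50, 31, 38]
  [-19, 13, 19, -41] -> [-11, 21, 27, -33] -> [21, 27] -> [27, 33]
  [-27, 24, -7, -1, 40, -23, -14, 13, 7] -> [-19, 32, 1, 7, 48, -15, -6, 21, 15] -> [32, 1, 7, 48, 21, 15] -> [38, 7, 13, 54, 27, 21]
  [-49, -32, 15, 28] -> [-41, -24, 23, 36] -> [23, 36] -> [29, 42]
  [-19, 33, -32] -> [-11, 41, -24] -> [41] -> [47]

[47, 34, 16]; [26, 56, 55, 34, 50, 31, 38]; [27, 33]; [38, 7, 13, 54, 27, 21]; [29, 42]; [47]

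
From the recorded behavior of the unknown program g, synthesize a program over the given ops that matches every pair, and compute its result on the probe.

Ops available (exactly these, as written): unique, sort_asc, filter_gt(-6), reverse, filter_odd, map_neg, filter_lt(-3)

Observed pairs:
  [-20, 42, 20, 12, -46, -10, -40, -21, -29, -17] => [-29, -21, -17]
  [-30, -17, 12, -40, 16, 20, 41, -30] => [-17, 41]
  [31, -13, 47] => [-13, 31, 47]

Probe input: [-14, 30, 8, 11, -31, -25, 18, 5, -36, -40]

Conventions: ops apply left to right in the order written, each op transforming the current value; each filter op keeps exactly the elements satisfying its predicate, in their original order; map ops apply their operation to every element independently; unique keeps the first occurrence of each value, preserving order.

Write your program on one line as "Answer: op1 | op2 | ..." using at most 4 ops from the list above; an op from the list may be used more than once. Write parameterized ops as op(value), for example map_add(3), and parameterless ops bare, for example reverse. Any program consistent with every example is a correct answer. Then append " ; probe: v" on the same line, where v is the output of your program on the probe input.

unique | filter_odd | sort_asc ; probe: [-31, -25, 5, 11]

Check, running the answer program on each example:
  [-20, 42, 20, 12, -46, -10, -40, -21, -29, -17] -> [-20, 42, 20, 12, -46, -10, -40, -21, -29, -17] -> [-21, -29, -17] -> [-29, -21, -17]
  [-30, -17, 12, -40, 16, 20, 41, -30] -> [-30, -17, 12, -40, 16, 20, 41] -> [-17, 41] -> [-17, 41]
  [31, -13, 47] -> [31, -13, 47] -> [31, -13, 47] -> [-13, 31, 47]
  probe: [-14, 30, 8, 11, -31, -25, 18, 5, -36, -40] -> [-14, 30, 8, 11, -31, -25, 18, 5, -36, -40] -> [11, -31, -25, 5] -> [-31, -25, 5, 11]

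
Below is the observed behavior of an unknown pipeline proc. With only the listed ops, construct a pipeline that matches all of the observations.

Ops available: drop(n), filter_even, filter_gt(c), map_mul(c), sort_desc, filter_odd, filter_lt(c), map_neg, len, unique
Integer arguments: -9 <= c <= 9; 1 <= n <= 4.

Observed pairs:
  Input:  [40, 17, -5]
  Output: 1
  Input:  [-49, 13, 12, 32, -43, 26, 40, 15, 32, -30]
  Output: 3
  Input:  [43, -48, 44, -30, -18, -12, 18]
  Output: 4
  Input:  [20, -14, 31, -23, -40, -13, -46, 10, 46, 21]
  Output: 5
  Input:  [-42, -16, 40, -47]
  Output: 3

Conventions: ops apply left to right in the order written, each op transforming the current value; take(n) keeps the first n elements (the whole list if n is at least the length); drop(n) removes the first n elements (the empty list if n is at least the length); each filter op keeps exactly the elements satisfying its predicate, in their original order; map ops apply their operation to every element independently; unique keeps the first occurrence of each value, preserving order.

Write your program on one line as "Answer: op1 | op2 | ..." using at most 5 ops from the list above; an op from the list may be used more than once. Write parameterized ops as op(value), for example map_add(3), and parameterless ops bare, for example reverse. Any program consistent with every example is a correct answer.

map_mul(8) | filter_lt(1) | sort_desc | len

Check, running the answer program on each example:
  [40, 17, -5] -> [320, 136, -40] -> [-40] -> [-40] -> 1
  [-49, 13, 12, 32, -43, 26, 40, 15, 32, -30] -> [-392, 104, 96, 256, -344, 208, 320, 120, 256, -240] -> [-392, -344, -240] -> [-240, -344, -392] -> 3
  [43, -48, 44, -30, -18, -12, 18] -> [344, -384, 352, -240, -144, -96, 144] -> [-384, -240, -144, -96] -> [-96, -144, -240, -384] -> 4
  [20, -14, 31, -23, -40, -13, -46, 10, 46, 21] -> [160, -112, 248, -184, -320, -104, -368, 80, 368, 168] -> [-112, -184, -320, -104, -368] -> [-104, -112, -184, -320, -368] -> 5
  [-42, -16, 40, -47] -> [-336, -128, 320, -376] -> [-336, -128, -376] -> [-128, -336, -376] -> 3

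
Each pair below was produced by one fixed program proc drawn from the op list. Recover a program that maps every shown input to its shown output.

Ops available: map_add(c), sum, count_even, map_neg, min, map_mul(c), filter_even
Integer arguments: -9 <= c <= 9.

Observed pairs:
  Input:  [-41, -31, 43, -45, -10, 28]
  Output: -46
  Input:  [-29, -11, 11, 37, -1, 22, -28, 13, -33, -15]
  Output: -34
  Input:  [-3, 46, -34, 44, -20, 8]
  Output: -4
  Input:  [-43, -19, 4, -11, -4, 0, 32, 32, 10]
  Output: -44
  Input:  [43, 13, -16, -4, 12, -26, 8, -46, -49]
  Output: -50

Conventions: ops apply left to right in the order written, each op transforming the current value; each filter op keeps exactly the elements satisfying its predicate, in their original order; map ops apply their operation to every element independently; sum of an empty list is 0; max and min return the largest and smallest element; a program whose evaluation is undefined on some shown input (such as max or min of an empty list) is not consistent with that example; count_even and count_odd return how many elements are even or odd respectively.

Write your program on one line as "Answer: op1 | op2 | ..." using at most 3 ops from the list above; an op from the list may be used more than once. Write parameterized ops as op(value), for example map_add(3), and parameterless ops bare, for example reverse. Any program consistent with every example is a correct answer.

map_add(-1) | filter_even | min

Check, running the answer program on each example:
  [-41, -31, 43, -45, -10, 28] -> [-42, -32, 42, -46, -11, 27] -> [-42, -32, 42, -46] -> -46
  [-29, -11, 11, 37, -1, 22, -28, 13, -33, -15] -> [-30, -12, 10, 36, -2, 21, -29, 12, -34, -16] -> [-30, -12, 10, 36, -2, 12, -34, -16] -> -34
  [-3, 46, -34, 44, -20, 8] -> [-4, 45, -35, 43, -21, 7] -> [-4] -> -4
  [-43, -19, 4, -11, -4, 0, 32, 32, 10] -> [-44, -20, 3, -12, -5, -1, 31, 31, 9] -> [-44, -20, -12] -> -44
  [43, 13, -16, -4, 12, -26, 8, -46, -49] -> [42, 12, -17, -5, 11, -27, 7, -47, -50] -> [42, 12, -50] -> -50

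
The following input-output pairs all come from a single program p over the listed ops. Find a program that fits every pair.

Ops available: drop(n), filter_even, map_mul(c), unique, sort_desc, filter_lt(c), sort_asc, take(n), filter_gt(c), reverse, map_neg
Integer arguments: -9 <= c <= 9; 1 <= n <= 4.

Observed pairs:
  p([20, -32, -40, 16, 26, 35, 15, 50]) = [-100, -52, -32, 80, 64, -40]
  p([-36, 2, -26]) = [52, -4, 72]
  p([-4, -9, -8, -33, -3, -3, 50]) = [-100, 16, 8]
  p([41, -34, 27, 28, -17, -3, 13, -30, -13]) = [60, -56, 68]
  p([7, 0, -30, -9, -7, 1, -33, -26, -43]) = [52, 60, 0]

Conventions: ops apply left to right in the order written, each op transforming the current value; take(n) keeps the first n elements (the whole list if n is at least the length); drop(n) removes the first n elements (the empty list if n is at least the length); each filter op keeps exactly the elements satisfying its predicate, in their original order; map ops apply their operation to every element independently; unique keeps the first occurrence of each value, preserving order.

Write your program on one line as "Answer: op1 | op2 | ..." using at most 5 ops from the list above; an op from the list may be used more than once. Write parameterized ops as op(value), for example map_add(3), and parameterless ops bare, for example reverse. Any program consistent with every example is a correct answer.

filter_even | map_mul(2) | map_neg | reverse

Check, running the answer program on each example:
  [20, -32, -40, 16, 26, 35, 15, 50] -> [20, -32, -40, 16, 26, 50] -> [40, -64, -80, 32, 52, 100] -> [-40, 64, 80, -32, -52, -100] -> [-100, -52, -32, 80, 64, -40]
  [-36, 2, -26] -> [-36, 2, -26] -> [-72, 4, -52] -> [72, -4, 52] -> [52, -4, 72]
  [-4, -9, -8, -33, -3, -3, 50] -> [-4, -8, 50] -> [-8, -16, 100] -> [8, 16, -100] -> [-100, 16, 8]
  [41, -34, 27, 28, -17, -3, 13, -30, -13] -> [-34, 28, -30] -> [-68, 56, -60] -> [68, -56, 60] -> [60, -56, 68]
  [7, 0, -30, -9, -7, 1, -33, -26, -43] -> [0, -30, -26] -> [0, -60, -52] -> [0, 60, 52] -> [52, 60, 0]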